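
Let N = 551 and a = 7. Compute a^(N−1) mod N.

197

7^1 ≡ 7 (mod 551)
7^2 ≡ 7^2 = 49 ≡ 49 (mod 551)
7^4 ≡ 49^2 = 2401 ≡ 197 (mod 551)
7^8 ≡ 197^2 = 38809 ≡ 239 (mod 551)
7^16 ≡ 239^2 = 57121 ≡ 368 (mod 551)
7^32 ≡ 368^2 = 135424 ≡ 429 (mod 551)
7^64 ≡ 429^2 = 184041 ≡ 7 (mod 551)
7^128 ≡ 7^2 = 49 ≡ 49 (mod 551)
7^256 ≡ 49^2 = 2401 ≡ 197 (mod 551)
7^512 ≡ 197^2 = 38809 ≡ 239 (mod 551)
550 = 512 + 32 + 4 + 2 in binary powers of 2.
So 7^550 ≡ 239 · 429 · 197 · 49 ≡ 197 (mod 551).
Since 197 ≠ 1, base 7 is a Fermat witness: 551 is composite.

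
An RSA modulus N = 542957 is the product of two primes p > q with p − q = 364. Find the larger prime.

941

Since p = q + 364, we have 542957 = q(q + 364), so q² + 364q − 542957 = 0.
Discriminant: 364² + 4·542957 = 132496 + 2171828 = 2304324; √2304324 = 1518.
q = (−364 + 1518)/2 = 577, and p = q + 364 = 941.
Check: 577 · 941 = 542957.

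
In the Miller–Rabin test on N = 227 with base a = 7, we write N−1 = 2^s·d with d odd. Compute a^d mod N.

1

227 − 1 = 226 = 2^1 · 113, so d = 113.
7^1 ≡ 7 (mod 227)
7^2 ≡ 7^2 = 49 ≡ 49 (mod 227)
7^4 ≡ 49^2 = 2401 ≡ 131 (mod 227)
7^8 ≡ 131^2 = 17161 ≡ 136 (mod 227)
7^16 ≡ 136^2 = 18496 ≡ 109 (mod 227)
7^32 ≡ 109^2 = 11881 ≡ 77 (mod 227)
7^64 ≡ 77^2 = 5929 ≡ 27 (mod 227)
113 = 64 + 32 + 16 + 1 in binary powers of 2.
So 7^113 ≡ 27 · 77 · 109 · 7 ≡ 1 (mod 227).
Since 7^d ≡ 1 (mod 227), base 7 does not prove 227 composite.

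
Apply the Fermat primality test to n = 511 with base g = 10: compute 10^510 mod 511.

10^1 ≡ 10 (mod 511)
10^2 ≡ 10^2 = 100 ≡ 100 (mod 511)
10^4 ≡ 100^2 = 10000 ≡ 291 (mod 511)
10^8 ≡ 291^2 = 84681 ≡ 366 (mod 511)
10^16 ≡ 366^2 = 133956 ≡ 74 (mod 511)
10^32 ≡ 74^2 = 5476 ≡ 366 (mod 511)
10^64 ≡ 366^2 = 133956 ≡ 74 (mod 511)
10^128 ≡ 74^2 = 5476 ≡ 366 (mod 511)
10^256 ≡ 366^2 = 133956 ≡ 74 (mod 511)
510 = 256 + 128 + 64 + 32 + 16 + 8 + 4 + 2 in binary powers of 2.
So 10^510 ≡ 74 · 366 · 74 · 366 · 74 · 366 · 291 · 100 ≡ 484 (mod 511).
Since 484 ≠ 1, base 10 is a Fermat witness: 511 is composite.

484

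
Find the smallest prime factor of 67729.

67729 is odd.
Digit sum 31, not divisible by 3.
Ends in 9: not divisible by 5.
7: 67729 = 7·9675 + 4
11: 67729 = 11·6157 + 2
13: 67729 = 13·5209 + 12
17: 67729 = 17·3984 + 1
19: 67729 = 19·3564 + 13
23: 67729 = 23·2944 + 17
29: 67729 = 29·2335 + 14
31: 67729 = 31·2184 + 25
37: 67729 = 37·1830 + 19
41: 67729 = 41·1651 + 38
43: 67729 = 43·1575 + 4
47: 67729 = 47·1441 + 2
53: 67729 = 53·1277 + 48
59: 67729 = 59·1147 + 56
61: 67729 = 61·1110 + 19
67: 67729 = 67·1010 + 59
71: 67729 = 71·953 + 66
73: 67729 = 73·927 + 58
79: 67729 = 79·857 + 26
83: 67729 = 83·816 + 1
89: 67729 = 89·761

89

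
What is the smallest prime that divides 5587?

5587 is odd.
Digit sum 25, not divisible by 3.
Ends in 7: not divisible by 5.
7: 5587 = 7·798 + 1
11: 5587 = 11·507 + 10
13: 5587 = 13·429 + 10
17: 5587 = 17·328 + 11
19: 5587 = 19·294 + 1
23: 5587 = 23·242 + 21
29: 5587 = 29·192 + 19
31: 5587 = 31·180 + 7
37: 5587 = 37·151

37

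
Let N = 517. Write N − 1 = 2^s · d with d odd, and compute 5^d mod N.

20

517 − 1 = 516 = 2^2 · 129, so d = 129.
5^1 ≡ 5 (mod 517)
5^2 ≡ 5^2 = 25 ≡ 25 (mod 517)
5^4 ≡ 25^2 = 625 ≡ 108 (mod 517)
5^8 ≡ 108^2 = 11664 ≡ 290 (mod 517)
5^16 ≡ 290^2 = 84100 ≡ 346 (mod 517)
5^32 ≡ 346^2 = 119716 ≡ 289 (mod 517)
5^64 ≡ 289^2 = 83521 ≡ 284 (mod 517)
5^128 ≡ 284^2 = 80656 ≡ 4 (mod 517)
129 = 128 + 1 in binary powers of 2.
So 5^129 ≡ 4 · 5 ≡ 20 (mod 517).
Squaring chain: 20 → 400; never reaches −1, so base 5 is a Miller–Rabin witness that 517 is composite.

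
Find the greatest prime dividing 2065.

2065 = 5 · 413
413 = 7 · 59
59 is prime.
So 2065 = 5 · 7 · 59; the largest prime factor is 59.

59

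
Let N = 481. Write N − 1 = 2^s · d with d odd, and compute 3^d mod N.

196

481 − 1 = 480 = 2^5 · 15, so d = 15.
3^1 ≡ 3 (mod 481)
3^2 ≡ 3^2 = 9 ≡ 9 (mod 481)
3^4 ≡ 9^2 = 81 ≡ 81 (mod 481)
3^8 ≡ 81^2 = 6561 ≡ 308 (mod 481)
15 = 8 + 4 + 2 + 1 in binary powers of 2.
So 3^15 ≡ 308 · 81 · 9 · 3 ≡ 196 (mod 481).
Squaring chain: 196 → 417 → 248 → 417 → 248; never reaches −1, so base 3 is a Miller–Rabin witness that 481 is composite.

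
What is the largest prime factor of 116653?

71

116653 = 31 · 3763
3763 = 53 · 71
71 is prime.
So 116653 = 31 · 53 · 71; the largest prime factor is 71.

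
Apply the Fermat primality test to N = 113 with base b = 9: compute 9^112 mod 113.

1

9^1 ≡ 9 (mod 113)
9^2 ≡ 9^2 = 81 ≡ 81 (mod 113)
9^4 ≡ 81^2 = 6561 ≡ 7 (mod 113)
9^8 ≡ 7^2 = 49 ≡ 49 (mod 113)
9^16 ≡ 49^2 = 2401 ≡ 28 (mod 113)
9^32 ≡ 28^2 = 784 ≡ 106 (mod 113)
9^64 ≡ 106^2 = 11236 ≡ 49 (mod 113)
112 = 64 + 32 + 16 in binary powers of 2.
So 9^112 ≡ 49 · 106 · 28 ≡ 1 (mod 113).
Since the result is 1, base 9 gives no evidence that 113 is composite.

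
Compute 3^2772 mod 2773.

3^1 ≡ 3 (mod 2773)
3^2 ≡ 3^2 = 9 ≡ 9 (mod 2773)
3^4 ≡ 9^2 = 81 ≡ 81 (mod 2773)
3^8 ≡ 81^2 = 6561 ≡ 1015 (mod 2773)
3^16 ≡ 1015^2 = 1030225 ≡ 1442 (mod 2773)
3^32 ≡ 1442^2 = 2079364 ≡ 2387 (mod 2773)
3^64 ≡ 2387^2 = 5697769 ≡ 2027 (mod 2773)
3^128 ≡ 2027^2 = 4108729 ≡ 1916 (mod 2773)
3^256 ≡ 1916^2 = 3671056 ≡ 2377 (mod 2773)
3^512 ≡ 2377^2 = 5650129 ≡ 1528 (mod 2773)
3^1024 ≡ 1528^2 = 2334784 ≡ 2691 (mod 2773)
3^2048 ≡ 2691^2 = 7241481 ≡ 1178 (mod 2773)
2772 = 2048 + 512 + 128 + 64 + 16 + 4 in binary powers of 2.
So 3^2772 ≡ 1178 · 1528 · 1916 · 2027 · 1442 · 81 ≡ 1140 (mod 2773).
Since 1140 ≠ 1, base 3 is a Fermat witness: 2773 is composite.

1140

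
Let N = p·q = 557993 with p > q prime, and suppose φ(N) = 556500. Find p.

φ(n) = (p−1)(q−1) = n − (p+q) + 1, so p + q = 557993 − 556500 + 1 = 1494.
p and q are the roots of t² − 1494t + 557993 = 0.
Discriminant: 1494² − 4·557993 = 2232036 − 2231972 = 64; √64 = 8.
q = (1494 − 8)/2 = 743, p = (1494 + 8)/2 = 751.
Check: 743 · 751 = 557993.

751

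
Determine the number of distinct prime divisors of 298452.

6

298452 = 2^2 · 74613
74613 = 3 · 24871
24871 = 7 · 3553
3553 = 11 · 323
323 = 17 · 19
298452 = 2^2 · 3 · 7 · 11 · 17 · 19, which has 6 distinct prime factors.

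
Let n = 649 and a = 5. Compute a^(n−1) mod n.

5^1 ≡ 5 (mod 649)
5^2 ≡ 5^2 = 25 ≡ 25 (mod 649)
5^4 ≡ 25^2 = 625 ≡ 625 (mod 649)
5^8 ≡ 625^2 = 390625 ≡ 576 (mod 649)
5^16 ≡ 576^2 = 331776 ≡ 137 (mod 649)
5^32 ≡ 137^2 = 18769 ≡ 597 (mod 649)
5^64 ≡ 597^2 = 356409 ≡ 108 (mod 649)
5^128 ≡ 108^2 = 11664 ≡ 631 (mod 649)
5^256 ≡ 631^2 = 398161 ≡ 324 (mod 649)
5^512 ≡ 324^2 = 104976 ≡ 487 (mod 649)
648 = 512 + 128 + 8 in binary powers of 2.
So 5^648 ≡ 487 · 631 · 576 ≡ 4 (mod 649).
Since 4 ≠ 1, base 5 is a Fermat witness: 649 is composite.

4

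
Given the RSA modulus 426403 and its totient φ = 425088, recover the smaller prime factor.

577

φ(n) = (p−1)(q−1) = n − (p+q) + 1, so p + q = 426403 − 425088 + 1 = 1316.
p and q are the roots of t² − 1316t + 426403 = 0.
Discriminant: 1316² − 4·426403 = 1731856 − 1705612 = 26244; √26244 = 162.
q = (1316 − 162)/2 = 577, p = (1316 + 162)/2 = 739.
Check: 577 · 739 = 426403.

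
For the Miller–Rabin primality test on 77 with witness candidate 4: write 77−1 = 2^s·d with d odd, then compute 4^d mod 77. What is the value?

77 − 1 = 76 = 2^2 · 19, so d = 19.
4^1 ≡ 4 (mod 77)
4^2 ≡ 4^2 = 16 ≡ 16 (mod 77)
4^4 ≡ 16^2 = 256 ≡ 25 (mod 77)
4^8 ≡ 25^2 = 625 ≡ 9 (mod 77)
4^16 ≡ 9^2 = 81 ≡ 4 (mod 77)
19 = 16 + 2 + 1 in binary powers of 2.
So 4^19 ≡ 4 · 16 · 4 ≡ 25 (mod 77).
Squaring chain: 25 → 9; never reaches −1, so base 4 is a Miller–Rabin witness that 77 is composite.

25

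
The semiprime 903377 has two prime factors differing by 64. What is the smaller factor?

Since p = q + 64, we have 903377 = q(q + 64), so q² + 64q − 903377 = 0.
Discriminant: 64² + 4·903377 = 4096 + 3613508 = 3617604; √3617604 = 1902.
q = (−64 + 1902)/2 = 919, and p = q + 64 = 983.
Check: 919 · 983 = 903377.

919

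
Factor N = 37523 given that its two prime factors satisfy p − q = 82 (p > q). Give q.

Since p = q + 82, we have 37523 = q(q + 82), so q² + 82q − 37523 = 0.
Discriminant: 82² + 4·37523 = 6724 + 150092 = 156816; √156816 = 396.
q = (−82 + 396)/2 = 157, and p = q + 82 = 239.
Check: 157 · 239 = 37523.

157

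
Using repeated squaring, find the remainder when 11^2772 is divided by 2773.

11^1 ≡ 11 (mod 2773)
11^2 ≡ 11^2 = 121 ≡ 121 (mod 2773)
11^4 ≡ 121^2 = 14641 ≡ 776 (mod 2773)
11^8 ≡ 776^2 = 602176 ≡ 435 (mod 2773)
11^16 ≡ 435^2 = 189225 ≡ 661 (mod 2773)
11^32 ≡ 661^2 = 436921 ≡ 1560 (mod 2773)
11^64 ≡ 1560^2 = 2433600 ≡ 1679 (mod 2773)
11^128 ≡ 1679^2 = 2819041 ≡ 1673 (mod 2773)
11^256 ≡ 1673^2 = 2798929 ≡ 972 (mod 2773)
11^512 ≡ 972^2 = 944784 ≡ 1964 (mod 2773)
11^1024 ≡ 1964^2 = 3857296 ≡ 53 (mod 2773)
11^2048 ≡ 53^2 = 2809 ≡ 36 (mod 2773)
2772 = 2048 + 512 + 128 + 64 + 16 + 4 in binary powers of 2.
So 11^2772 ≡ 36 · 1964 · 1673 · 1679 · 661 · 776 ≡ 1933 (mod 2773).
Since 1933 ≠ 1, base 11 is a Fermat witness: 2773 is composite.

1933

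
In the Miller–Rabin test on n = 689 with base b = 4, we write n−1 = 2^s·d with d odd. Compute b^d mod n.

433

689 − 1 = 688 = 2^4 · 43, so d = 43.
4^1 ≡ 4 (mod 689)
4^2 ≡ 4^2 = 16 ≡ 16 (mod 689)
4^4 ≡ 16^2 = 256 ≡ 256 (mod 689)
4^8 ≡ 256^2 = 65536 ≡ 81 (mod 689)
4^16 ≡ 81^2 = 6561 ≡ 360 (mod 689)
4^32 ≡ 360^2 = 129600 ≡ 68 (mod 689)
43 = 32 + 8 + 2 + 1 in binary powers of 2.
So 4^43 ≡ 68 · 81 · 16 · 4 ≡ 433 (mod 689).
Squaring chain: 433 → 81 → 360 → 68; never reaches −1, so base 4 is a Miller–Rabin witness that 689 is composite.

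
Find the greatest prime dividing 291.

291 = 3 · 97
97 is prime.
So 291 = 3 · 97; the largest prime factor is 97.

97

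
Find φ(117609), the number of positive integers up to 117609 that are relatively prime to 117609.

Factor: 117609 = 3 · 197 · 199.
φ(117609) = (3−1) · (197−1) · (199−1) = 2 · 196 · 198 = 77616.

77616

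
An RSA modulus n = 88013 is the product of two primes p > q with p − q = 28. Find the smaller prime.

Since p = q + 28, we have 88013 = q(q + 28), so q² + 28q − 88013 = 0.
Discriminant: 28² + 4·88013 = 784 + 352052 = 352836; √352836 = 594.
q = (−28 + 594)/2 = 283, and p = q + 28 = 311.
Check: 283 · 311 = 88013.

283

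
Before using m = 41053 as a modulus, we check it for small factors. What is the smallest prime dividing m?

41053 is odd.
Digit sum 13, not divisible by 3.
Ends in 3: not divisible by 5.
7: 41053 = 7·5864 + 5
11: 41053 = 11·3732 + 1
13: 41053 = 13·3157 + 12
17: 41053 = 17·2414 + 15
19: 41053 = 19·2160 + 13
23: 41053 = 23·1784 + 21
29: 41053 = 29·1415 + 18
31: 41053 = 31·1324 + 9
37: 41053 = 37·1109 + 20
41: 41053 = 41·1001 + 12
43: 41053 = 43·954 + 31
47: 41053 = 47·873 + 22
53: 41053 = 53·774 + 31
59: 41053 = 59·695 + 48
61: 41053 = 61·673

61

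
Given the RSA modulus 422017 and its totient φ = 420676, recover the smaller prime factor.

φ(n) = (p−1)(q−1) = n − (p+q) + 1, so p + q = 422017 − 420676 + 1 = 1342.
p and q are the roots of t² − 1342t + 422017 = 0.
Discriminant: 1342² − 4·422017 = 1800964 − 1688068 = 112896; √112896 = 336.
q = (1342 − 336)/2 = 503, p = (1342 + 336)/2 = 839.
Check: 503 · 839 = 422017.

503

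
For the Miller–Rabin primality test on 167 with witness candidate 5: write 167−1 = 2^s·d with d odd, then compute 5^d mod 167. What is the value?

167 − 1 = 166 = 2^1 · 83, so d = 83.
5^1 ≡ 5 (mod 167)
5^2 ≡ 5^2 = 25 ≡ 25 (mod 167)
5^4 ≡ 25^2 = 625 ≡ 124 (mod 167)
5^8 ≡ 124^2 = 15376 ≡ 12 (mod 167)
5^16 ≡ 12^2 = 144 ≡ 144 (mod 167)
5^32 ≡ 144^2 = 20736 ≡ 28 (mod 167)
5^64 ≡ 28^2 = 784 ≡ 116 (mod 167)
83 = 64 + 16 + 2 + 1 in binary powers of 2.
So 5^83 ≡ 116 · 144 · 25 · 5 ≡ 166 (mod 167).
Since 5^d ≡ 166 (mod 167), base 5 does not prove 167 composite.

166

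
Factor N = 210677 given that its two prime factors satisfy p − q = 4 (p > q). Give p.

Since p = q + 4, we have 210677 = q(q + 4), so q² + 4q − 210677 = 0.
Discriminant: 4² + 4·210677 = 16 + 842708 = 842724; √842724 = 918.
q = (−4 + 918)/2 = 457, and p = q + 4 = 461.
Check: 457 · 461 = 210677.

461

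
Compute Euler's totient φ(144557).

Factor: 144557 = 7 · 107 · 193.
φ(144557) = (7−1) · (107−1) · (193−1) = 6 · 106 · 192 = 122112.

122112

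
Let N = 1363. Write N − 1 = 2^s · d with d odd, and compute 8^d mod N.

1363 − 1 = 1362 = 2^1 · 681, so d = 681.
8^1 ≡ 8 (mod 1363)
8^2 ≡ 8^2 = 64 ≡ 64 (mod 1363)
8^4 ≡ 64^2 = 4096 ≡ 7 (mod 1363)
8^8 ≡ 7^2 = 49 ≡ 49 (mod 1363)
8^16 ≡ 49^2 = 2401 ≡ 1038 (mod 1363)
8^32 ≡ 1038^2 = 1077444 ≡ 674 (mod 1363)
8^64 ≡ 674^2 = 454276 ≡ 397 (mod 1363)
8^128 ≡ 397^2 = 157609 ≡ 864 (mod 1363)
8^256 ≡ 864^2 = 746496 ≡ 935 (mod 1363)
8^512 ≡ 935^2 = 874225 ≡ 542 (mod 1363)
681 = 512 + 128 + 32 + 8 + 1 in binary powers of 2.
So 8^681 ≡ 542 · 864 · 674 · 49 · 8 ≡ 943 (mod 1363).
Squaring chain: 943; never reaches −1, so base 8 is a Miller–Rabin witness that 1363 is composite.

943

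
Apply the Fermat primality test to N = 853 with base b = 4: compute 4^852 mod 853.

1

4^1 ≡ 4 (mod 853)
4^2 ≡ 4^2 = 16 ≡ 16 (mod 853)
4^4 ≡ 16^2 = 256 ≡ 256 (mod 853)
4^8 ≡ 256^2 = 65536 ≡ 708 (mod 853)
4^16 ≡ 708^2 = 501264 ≡ 553 (mod 853)
4^32 ≡ 553^2 = 305809 ≡ 435 (mod 853)
4^64 ≡ 435^2 = 189225 ≡ 712 (mod 853)
4^128 ≡ 712^2 = 506944 ≡ 262 (mod 853)
4^256 ≡ 262^2 = 68644 ≡ 404 (mod 853)
4^512 ≡ 404^2 = 163216 ≡ 293 (mod 853)
852 = 512 + 256 + 64 + 16 + 4 in binary powers of 2.
So 4^852 ≡ 293 · 404 · 712 · 553 · 256 ≡ 1 (mod 853).
Since the result is 1, base 4 gives no evidence that 853 is composite.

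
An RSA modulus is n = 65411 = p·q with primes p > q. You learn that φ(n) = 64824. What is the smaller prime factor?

φ(n) = (p−1)(q−1) = n − (p+q) + 1, so p + q = 65411 − 64824 + 1 = 588.
p and q are the roots of t² − 588t + 65411 = 0.
Discriminant: 588² − 4·65411 = 345744 − 261644 = 84100; √84100 = 290.
q = (588 − 290)/2 = 149, p = (588 + 290)/2 = 439.
Check: 149 · 439 = 65411.

149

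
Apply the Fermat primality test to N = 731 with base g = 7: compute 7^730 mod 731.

36

7^1 ≡ 7 (mod 731)
7^2 ≡ 7^2 = 49 ≡ 49 (mod 731)
7^4 ≡ 49^2 = 2401 ≡ 208 (mod 731)
7^8 ≡ 208^2 = 43264 ≡ 135 (mod 731)
7^16 ≡ 135^2 = 18225 ≡ 681 (mod 731)
7^32 ≡ 681^2 = 463761 ≡ 307 (mod 731)
7^64 ≡ 307^2 = 94249 ≡ 681 (mod 731)
7^128 ≡ 681^2 = 463761 ≡ 307 (mod 731)
7^256 ≡ 307^2 = 94249 ≡ 681 (mod 731)
7^512 ≡ 681^2 = 463761 ≡ 307 (mod 731)
730 = 512 + 128 + 64 + 16 + 8 + 2 in binary powers of 2.
So 7^730 ≡ 307 · 307 · 681 · 681 · 135 · 49 ≡ 36 (mod 731).
Since 36 ≠ 1, base 7 is a Fermat witness: 731 is composite.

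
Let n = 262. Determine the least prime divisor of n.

262 is even: 2 divides it.

2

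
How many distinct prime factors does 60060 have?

60060 = 2^2 · 15015
15015 = 3 · 5005
5005 = 5 · 1001
1001 = 7 · 143
143 = 11 · 13
60060 = 2^2 · 3 · 5 · 7 · 11 · 13, which has 6 distinct prime factors.

6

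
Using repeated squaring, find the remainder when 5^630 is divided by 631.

1

5^1 ≡ 5 (mod 631)
5^2 ≡ 5^2 = 25 ≡ 25 (mod 631)
5^4 ≡ 25^2 = 625 ≡ 625 (mod 631)
5^8 ≡ 625^2 = 390625 ≡ 36 (mod 631)
5^16 ≡ 36^2 = 1296 ≡ 34 (mod 631)
5^32 ≡ 34^2 = 1156 ≡ 525 (mod 631)
5^64 ≡ 525^2 = 275625 ≡ 509 (mod 631)
5^128 ≡ 509^2 = 259081 ≡ 371 (mod 631)
5^256 ≡ 371^2 = 137641 ≡ 83 (mod 631)
5^512 ≡ 83^2 = 6889 ≡ 579 (mod 631)
630 = 512 + 64 + 32 + 16 + 4 + 2 in binary powers of 2.
So 5^630 ≡ 579 · 509 · 525 · 34 · 625 · 25 ≡ 1 (mod 631).
Since the result is 1, base 5 gives no evidence that 631 is composite.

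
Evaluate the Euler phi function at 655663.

631488

Factor: 655663 = 53 · 89 · 139.
φ(655663) = (53−1) · (89−1) · (139−1) = 52 · 88 · 138 = 631488.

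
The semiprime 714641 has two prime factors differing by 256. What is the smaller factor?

727

Since p = q + 256, we have 714641 = q(q + 256), so q² + 256q − 714641 = 0.
Discriminant: 256² + 4·714641 = 65536 + 2858564 = 2924100; √2924100 = 1710.
q = (−256 + 1710)/2 = 727, and p = q + 256 = 983.
Check: 727 · 983 = 714641.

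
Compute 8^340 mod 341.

8^1 ≡ 8 (mod 341)
8^2 ≡ 8^2 = 64 ≡ 64 (mod 341)
8^4 ≡ 64^2 = 4096 ≡ 4 (mod 341)
8^8 ≡ 4^2 = 16 ≡ 16 (mod 341)
8^16 ≡ 16^2 = 256 ≡ 256 (mod 341)
8^32 ≡ 256^2 = 65536 ≡ 64 (mod 341)
8^64 ≡ 64^2 = 4096 ≡ 4 (mod 341)
8^128 ≡ 4^2 = 16 ≡ 16 (mod 341)
8^256 ≡ 16^2 = 256 ≡ 256 (mod 341)
340 = 256 + 64 + 16 + 4 in binary powers of 2.
So 8^340 ≡ 256 · 4 · 256 · 4 ≡ 1 (mod 341).
Since the result is 1, base 8 gives no evidence that 341 is composite.

1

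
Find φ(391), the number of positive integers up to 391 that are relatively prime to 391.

352

Factor: 391 = 17 · 23.
φ(391) = (17−1) · (23−1) = 16 · 22 = 352.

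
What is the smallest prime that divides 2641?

19

2641 is odd.
Digit sum 13, not divisible by 3.
Ends in 1: not divisible by 5.
7: 2641 = 7·377 + 2
11: 2641 = 11·240 + 1
13: 2641 = 13·203 + 2
17: 2641 = 17·155 + 6
19: 2641 = 19·139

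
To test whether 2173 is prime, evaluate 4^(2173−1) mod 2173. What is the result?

1533

4^1 ≡ 4 (mod 2173)
4^2 ≡ 4^2 = 16 ≡ 16 (mod 2173)
4^4 ≡ 16^2 = 256 ≡ 256 (mod 2173)
4^8 ≡ 256^2 = 65536 ≡ 346 (mod 2173)
4^16 ≡ 346^2 = 119716 ≡ 201 (mod 2173)
4^32 ≡ 201^2 = 40401 ≡ 1287 (mod 2173)
4^64 ≡ 1287^2 = 1656369 ≡ 543 (mod 2173)
4^128 ≡ 543^2 = 294849 ≡ 1494 (mod 2173)
4^256 ≡ 1494^2 = 2232036 ≡ 365 (mod 2173)
4^512 ≡ 365^2 = 133225 ≡ 672 (mod 2173)
4^1024 ≡ 672^2 = 451584 ≡ 1773 (mod 2173)
4^2048 ≡ 1773^2 = 3143529 ≡ 1371 (mod 2173)
2172 = 2048 + 64 + 32 + 16 + 8 + 4 in binary powers of 2.
So 4^2172 ≡ 1371 · 543 · 1287 · 201 · 346 · 256 ≡ 1533 (mod 2173).
Since 1533 ≠ 1, base 4 is a Fermat witness: 2173 is composite.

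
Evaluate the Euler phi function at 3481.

Factor: 3481 = 59^2.
φ(3481) = 59^1·(59−1) = 3422.

3422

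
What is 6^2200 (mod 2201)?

6^1 ≡ 6 (mod 2201)
6^2 ≡ 6^2 = 36 ≡ 36 (mod 2201)
6^4 ≡ 36^2 = 1296 ≡ 1296 (mod 2201)
6^8 ≡ 1296^2 = 1679616 ≡ 253 (mod 2201)
6^16 ≡ 253^2 = 64009 ≡ 180 (mod 2201)
6^32 ≡ 180^2 = 32400 ≡ 1586 (mod 2201)
6^64 ≡ 1586^2 = 2515396 ≡ 1854 (mod 2201)
6^128 ≡ 1854^2 = 3437316 ≡ 1555 (mod 2201)
6^256 ≡ 1555^2 = 2418025 ≡ 1327 (mod 2201)
6^512 ≡ 1327^2 = 1760929 ≡ 129 (mod 2201)
6^1024 ≡ 129^2 = 16641 ≡ 1234 (mod 2201)
6^2048 ≡ 1234^2 = 1522756 ≡ 1865 (mod 2201)
2200 = 2048 + 128 + 16 + 8 in binary powers of 2.
So 6^2200 ≡ 1865 · 1555 · 180 · 253 ≡ 1823 (mod 2201).
Since 1823 ≠ 1, base 6 is a Fermat witness: 2201 is composite.

1823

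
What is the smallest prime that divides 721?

721 is odd.
Digit sum 10, not divisible by 3.
Ends in 1: not divisible by 5.
7: 721 = 7·103

7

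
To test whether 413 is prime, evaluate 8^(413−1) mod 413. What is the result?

302

8^1 ≡ 8 (mod 413)
8^2 ≡ 8^2 = 64 ≡ 64 (mod 413)
8^4 ≡ 64^2 = 4096 ≡ 379 (mod 413)
8^8 ≡ 379^2 = 143641 ≡ 330 (mod 413)
8^16 ≡ 330^2 = 108900 ≡ 281 (mod 413)
8^32 ≡ 281^2 = 78961 ≡ 78 (mod 413)
8^64 ≡ 78^2 = 6084 ≡ 302 (mod 413)
8^128 ≡ 302^2 = 91204 ≡ 344 (mod 413)
8^256 ≡ 344^2 = 118336 ≡ 218 (mod 413)
412 = 256 + 128 + 16 + 8 + 4 in binary powers of 2.
So 8^412 ≡ 218 · 344 · 281 · 330 · 379 ≡ 302 (mod 413).
Since 302 ≠ 1, base 8 is a Fermat witness: 413 is composite.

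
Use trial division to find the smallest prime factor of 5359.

5359 is odd.
Digit sum 22, not divisible by 3.
Ends in 9: not divisible by 5.
7: 5359 = 7·765 + 4
11: 5359 = 11·487 + 2
13: 5359 = 13·412 + 3
17: 5359 = 17·315 + 4
19: 5359 = 19·282 + 1
23: 5359 = 23·233

23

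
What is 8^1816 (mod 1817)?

836

8^1 ≡ 8 (mod 1817)
8^2 ≡ 8^2 = 64 ≡ 64 (mod 1817)
8^4 ≡ 64^2 = 4096 ≡ 462 (mod 1817)
8^8 ≡ 462^2 = 213444 ≡ 855 (mod 1817)
8^16 ≡ 855^2 = 731025 ≡ 591 (mod 1817)
8^32 ≡ 591^2 = 349281 ≡ 417 (mod 1817)
8^64 ≡ 417^2 = 173889 ≡ 1274 (mod 1817)
8^128 ≡ 1274^2 = 1623076 ≡ 495 (mod 1817)
8^256 ≡ 495^2 = 245025 ≡ 1547 (mod 1817)
8^512 ≡ 1547^2 = 2393209 ≡ 220 (mod 1817)
8^1024 ≡ 220^2 = 48400 ≡ 1158 (mod 1817)
1816 = 1024 + 512 + 256 + 16 + 8 in binary powers of 2.
So 8^1816 ≡ 1158 · 220 · 1547 · 591 · 855 ≡ 836 (mod 1817).
Since 836 ≠ 1, base 8 is a Fermat witness: 1817 is composite.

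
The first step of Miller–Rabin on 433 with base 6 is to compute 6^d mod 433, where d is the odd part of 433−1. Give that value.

433 − 1 = 432 = 2^4 · 27, so d = 27.
6^1 ≡ 6 (mod 433)
6^2 ≡ 6^2 = 36 ≡ 36 (mod 433)
6^4 ≡ 36^2 = 1296 ≡ 430 (mod 433)
6^8 ≡ 430^2 = 184900 ≡ 9 (mod 433)
6^16 ≡ 9^2 = 81 ≡ 81 (mod 433)
27 = 16 + 8 + 2 + 1 in binary powers of 2.
So 6^27 ≡ 81 · 9 · 36 · 6 ≡ 285 (mod 433).
Squaring chain: 285 → 254 → 432 → 1; reaches −1, so base 6 does not prove 433 composite.

285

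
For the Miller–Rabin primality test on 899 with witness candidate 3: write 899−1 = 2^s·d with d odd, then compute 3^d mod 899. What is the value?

641

899 − 1 = 898 = 2^1 · 449, so d = 449.
3^1 ≡ 3 (mod 899)
3^2 ≡ 3^2 = 9 ≡ 9 (mod 899)
3^4 ≡ 9^2 = 81 ≡ 81 (mod 899)
3^8 ≡ 81^2 = 6561 ≡ 268 (mod 899)
3^16 ≡ 268^2 = 71824 ≡ 803 (mod 899)
3^32 ≡ 803^2 = 644809 ≡ 226 (mod 899)
3^64 ≡ 226^2 = 51076 ≡ 732 (mod 899)
3^128 ≡ 732^2 = 535824 ≡ 20 (mod 899)
3^256 ≡ 20^2 = 400 ≡ 400 (mod 899)
449 = 256 + 128 + 64 + 1 in binary powers of 2.
So 3^449 ≡ 400 · 20 · 732 · 3 ≡ 641 (mod 899).
Squaring chain: 641; never reaches −1, so base 3 is a Miller–Rabin witness that 899 is composite.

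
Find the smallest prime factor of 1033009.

29

1033009 is odd.
Digit sum 16, not divisible by 3.
Ends in 9: not divisible by 5.
7: 1033009 = 7·147572 + 5
11: 1033009 = 11·93909 + 10
13: 1033009 = 13·79462 + 3
17: 1033009 = 17·60765 + 4
19: 1033009 = 19·54368 + 17
23: 1033009 = 23·44913 + 10
29: 1033009 = 29·35621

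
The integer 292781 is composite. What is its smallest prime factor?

292781 is odd.
Digit sum 29, not divisible by 3.
Ends in 1: not divisible by 5.
7: 292781 = 7·41825 + 6
11: 292781 = 11·26616 + 5
13: 292781 = 13·22521 + 8
17: 292781 = 17·17222 + 7
19: 292781 = 19·15409 + 10
23: 292781 = 23·12729 + 14
29: 292781 = 29·10095 + 26
31: 292781 = 31·9444 + 17
37: 292781 = 37·7913

37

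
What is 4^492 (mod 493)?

4^1 ≡ 4 (mod 493)
4^2 ≡ 4^2 = 16 ≡ 16 (mod 493)
4^4 ≡ 16^2 = 256 ≡ 256 (mod 493)
4^8 ≡ 256^2 = 65536 ≡ 460 (mod 493)
4^16 ≡ 460^2 = 211600 ≡ 103 (mod 493)
4^32 ≡ 103^2 = 10609 ≡ 256 (mod 493)
4^64 ≡ 256^2 = 65536 ≡ 460 (mod 493)
4^128 ≡ 460^2 = 211600 ≡ 103 (mod 493)
4^256 ≡ 103^2 = 10609 ≡ 256 (mod 493)
492 = 256 + 128 + 64 + 32 + 8 + 4 in binary powers of 2.
So 4^492 ≡ 256 · 103 · 460 · 256 · 460 · 256 ≡ 103 (mod 493).
Since 103 ≠ 1, base 4 is a Fermat witness: 493 is composite.

103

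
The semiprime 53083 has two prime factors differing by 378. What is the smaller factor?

109

Since p = q + 378, we have 53083 = q(q + 378), so q² + 378q − 53083 = 0.
Discriminant: 378² + 4·53083 = 142884 + 212332 = 355216; √355216 = 596.
q = (−378 + 596)/2 = 109, and p = q + 378 = 487.
Check: 109 · 487 = 53083.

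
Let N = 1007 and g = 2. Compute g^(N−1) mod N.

2^1 ≡ 2 (mod 1007)
2^2 ≡ 2^2 = 4 ≡ 4 (mod 1007)
2^4 ≡ 4^2 = 16 ≡ 16 (mod 1007)
2^8 ≡ 16^2 = 256 ≡ 256 (mod 1007)
2^16 ≡ 256^2 = 65536 ≡ 81 (mod 1007)
2^32 ≡ 81^2 = 6561 ≡ 519 (mod 1007)
2^64 ≡ 519^2 = 269361 ≡ 492 (mod 1007)
2^128 ≡ 492^2 = 242064 ≡ 384 (mod 1007)
2^256 ≡ 384^2 = 147456 ≡ 434 (mod 1007)
2^512 ≡ 434^2 = 188356 ≡ 47 (mod 1007)
1006 = 512 + 256 + 128 + 64 + 32 + 8 + 4 + 2 in binary powers of 2.
So 2^1006 ≡ 47 · 434 · 384 · 492 · 519 · 256 · 16 · 4 ≡ 271 (mod 1007).
Since 271 ≠ 1, base 2 is a Fermat witness: 1007 is composite.

271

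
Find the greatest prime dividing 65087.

65087 = 11 · 5917
5917 = 61 · 97
97 is prime.
So 65087 = 11 · 61 · 97; the largest prime factor is 97.

97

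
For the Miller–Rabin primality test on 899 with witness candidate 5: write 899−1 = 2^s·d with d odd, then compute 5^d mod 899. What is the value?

614

899 − 1 = 898 = 2^1 · 449, so d = 449.
5^1 ≡ 5 (mod 899)
5^2 ≡ 5^2 = 25 ≡ 25 (mod 899)
5^4 ≡ 25^2 = 625 ≡ 625 (mod 899)
5^8 ≡ 625^2 = 390625 ≡ 459 (mod 899)
5^16 ≡ 459^2 = 210681 ≡ 315 (mod 899)
5^32 ≡ 315^2 = 99225 ≡ 335 (mod 899)
5^64 ≡ 335^2 = 112225 ≡ 749 (mod 899)
5^128 ≡ 749^2 = 561001 ≡ 25 (mod 899)
5^256 ≡ 25^2 = 625 ≡ 625 (mod 899)
449 = 256 + 128 + 64 + 1 in binary powers of 2.
So 5^449 ≡ 625 · 25 · 749 · 5 ≡ 614 (mod 899).
Squaring chain: 614; never reaches −1, so base 5 is a Miller–Rabin witness that 899 is composite.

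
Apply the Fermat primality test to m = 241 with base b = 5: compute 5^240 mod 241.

5^1 ≡ 5 (mod 241)
5^2 ≡ 5^2 = 25 ≡ 25 (mod 241)
5^4 ≡ 25^2 = 625 ≡ 143 (mod 241)
5^8 ≡ 143^2 = 20449 ≡ 205 (mod 241)
5^16 ≡ 205^2 = 42025 ≡ 91 (mod 241)
5^32 ≡ 91^2 = 8281 ≡ 87 (mod 241)
5^64 ≡ 87^2 = 7569 ≡ 98 (mod 241)
5^128 ≡ 98^2 = 9604 ≡ 205 (mod 241)
240 = 128 + 64 + 32 + 16 in binary powers of 2.
So 5^240 ≡ 205 · 98 · 87 · 91 ≡ 1 (mod 241).
Since the result is 1, base 5 gives no evidence that 241 is composite.

1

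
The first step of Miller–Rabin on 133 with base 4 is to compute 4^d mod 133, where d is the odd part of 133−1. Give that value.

106

133 − 1 = 132 = 2^2 · 33, so d = 33.
4^1 ≡ 4 (mod 133)
4^2 ≡ 4^2 = 16 ≡ 16 (mod 133)
4^4 ≡ 16^2 = 256 ≡ 123 (mod 133)
4^8 ≡ 123^2 = 15129 ≡ 100 (mod 133)
4^16 ≡ 100^2 = 10000 ≡ 25 (mod 133)
4^32 ≡ 25^2 = 625 ≡ 93 (mod 133)
33 = 32 + 1 in binary powers of 2.
So 4^33 ≡ 93 · 4 ≡ 106 (mod 133).
Squaring chain: 106 → 64; never reaches −1, so base 4 is a Miller–Rabin witness that 133 is composite.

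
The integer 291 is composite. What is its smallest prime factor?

291 is odd.
Digit sum 12, divisible by 3.

3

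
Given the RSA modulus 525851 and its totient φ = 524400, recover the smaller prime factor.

691

φ(n) = (p−1)(q−1) = n − (p+q) + 1, so p + q = 525851 − 524400 + 1 = 1452.
p and q are the roots of t² − 1452t + 525851 = 0.
Discriminant: 1452² − 4·525851 = 2108304 − 2103404 = 4900; √4900 = 70.
q = (1452 − 70)/2 = 691, p = (1452 + 70)/2 = 761.
Check: 691 · 761 = 525851.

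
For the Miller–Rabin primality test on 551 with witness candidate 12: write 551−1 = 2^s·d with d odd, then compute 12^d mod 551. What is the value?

46

551 − 1 = 550 = 2^1 · 275, so d = 275.
12^1 ≡ 12 (mod 551)
12^2 ≡ 12^2 = 144 ≡ 144 (mod 551)
12^4 ≡ 144^2 = 20736 ≡ 349 (mod 551)
12^8 ≡ 349^2 = 121801 ≡ 30 (mod 551)
12^16 ≡ 30^2 = 900 ≡ 349 (mod 551)
12^32 ≡ 349^2 = 121801 ≡ 30 (mod 551)
12^64 ≡ 30^2 = 900 ≡ 349 (mod 551)
12^128 ≡ 349^2 = 121801 ≡ 30 (mod 551)
12^256 ≡ 30^2 = 900 ≡ 349 (mod 551)
275 = 256 + 16 + 2 + 1 in binary powers of 2.
So 12^275 ≡ 349 · 349 · 144 · 12 ≡ 46 (mod 551).
Squaring chain: 46; never reaches −1, so base 12 is a Miller–Rabin witness that 551 is composite.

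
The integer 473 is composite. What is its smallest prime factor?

11

473 is odd.
Digit sum 14, not divisible by 3.
Ends in 3: not divisible by 5.
7: 473 = 7·67 + 4
11: 473 = 11·43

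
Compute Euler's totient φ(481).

432

Factor: 481 = 13 · 37.
φ(481) = (13−1) · (37−1) = 12 · 36 = 432.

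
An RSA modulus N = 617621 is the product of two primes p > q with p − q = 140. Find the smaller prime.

Since p = q + 140, we have 617621 = q(q + 140), so q² + 140q − 617621 = 0.
Discriminant: 140² + 4·617621 = 19600 + 2470484 = 2490084; √2490084 = 1578.
q = (−140 + 1578)/2 = 719, and p = q + 140 = 859.
Check: 719 · 859 = 617621.

719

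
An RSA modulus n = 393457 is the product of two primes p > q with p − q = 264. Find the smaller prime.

Since p = q + 264, we have 393457 = q(q + 264), so q² + 264q − 393457 = 0.
Discriminant: 264² + 4·393457 = 69696 + 1573828 = 1643524; √1643524 = 1282.
q = (−264 + 1282)/2 = 509, and p = q + 264 = 773.
Check: 509 · 773 = 393457.

509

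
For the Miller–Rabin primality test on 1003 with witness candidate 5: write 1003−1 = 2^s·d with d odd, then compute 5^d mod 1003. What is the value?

1003 − 1 = 1002 = 2^1 · 501, so d = 501.
5^1 ≡ 5 (mod 1003)
5^2 ≡ 5^2 = 25 ≡ 25 (mod 1003)
5^4 ≡ 25^2 = 625 ≡ 625 (mod 1003)
5^8 ≡ 625^2 = 390625 ≡ 458 (mod 1003)
5^16 ≡ 458^2 = 209764 ≡ 137 (mod 1003)
5^32 ≡ 137^2 = 18769 ≡ 715 (mod 1003)
5^64 ≡ 715^2 = 511225 ≡ 698 (mod 1003)
5^128 ≡ 698^2 = 487204 ≡ 749 (mod 1003)
5^256 ≡ 749^2 = 561001 ≡ 324 (mod 1003)
501 = 256 + 128 + 64 + 32 + 16 + 4 + 1 in binary powers of 2.
So 5^501 ≡ 324 · 749 · 698 · 715 · 137 · 625 · 5 ≡ 694 (mod 1003).
Squaring chain: 694; never reaches −1, so base 5 is a Miller–Rabin witness that 1003 is composite.

694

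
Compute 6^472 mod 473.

135

6^1 ≡ 6 (mod 473)
6^2 ≡ 6^2 = 36 ≡ 36 (mod 473)
6^4 ≡ 36^2 = 1296 ≡ 350 (mod 473)
6^8 ≡ 350^2 = 122500 ≡ 466 (mod 473)
6^16 ≡ 466^2 = 217156 ≡ 49 (mod 473)
6^32 ≡ 49^2 = 2401 ≡ 36 (mod 473)
6^64 ≡ 36^2 = 1296 ≡ 350 (mod 473)
6^128 ≡ 350^2 = 122500 ≡ 466 (mod 473)
6^256 ≡ 466^2 = 217156 ≡ 49 (mod 473)
472 = 256 + 128 + 64 + 16 + 8 in binary powers of 2.
So 6^472 ≡ 49 · 466 · 350 · 49 · 466 ≡ 135 (mod 473).
Since 135 ≠ 1, base 6 is a Fermat witness: 473 is composite.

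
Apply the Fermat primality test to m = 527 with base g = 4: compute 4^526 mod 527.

407

4^1 ≡ 4 (mod 527)
4^2 ≡ 4^2 = 16 ≡ 16 (mod 527)
4^4 ≡ 16^2 = 256 ≡ 256 (mod 527)
4^8 ≡ 256^2 = 65536 ≡ 188 (mod 527)
4^16 ≡ 188^2 = 35344 ≡ 35 (mod 527)
4^32 ≡ 35^2 = 1225 ≡ 171 (mod 527)
4^64 ≡ 171^2 = 29241 ≡ 256 (mod 527)
4^128 ≡ 256^2 = 65536 ≡ 188 (mod 527)
4^256 ≡ 188^2 = 35344 ≡ 35 (mod 527)
4^512 ≡ 35^2 = 1225 ≡ 171 (mod 527)
526 = 512 + 8 + 4 + 2 in binary powers of 2.
So 4^526 ≡ 171 · 188 · 256 · 16 ≡ 407 (mod 527).
Since 407 ≠ 1, base 4 is a Fermat witness: 527 is composite.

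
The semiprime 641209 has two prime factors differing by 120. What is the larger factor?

Since p = q + 120, we have 641209 = q(q + 120), so q² + 120q − 641209 = 0.
Discriminant: 120² + 4·641209 = 14400 + 2564836 = 2579236; √2579236 = 1606.
q = (−120 + 1606)/2 = 743, and p = q + 120 = 863.
Check: 743 · 863 = 641209.

863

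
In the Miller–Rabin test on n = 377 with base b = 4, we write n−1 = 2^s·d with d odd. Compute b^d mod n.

377 − 1 = 376 = 2^3 · 47, so d = 47.
4^1 ≡ 4 (mod 377)
4^2 ≡ 4^2 = 16 ≡ 16 (mod 377)
4^4 ≡ 16^2 = 256 ≡ 256 (mod 377)
4^8 ≡ 256^2 = 65536 ≡ 315 (mod 377)
4^16 ≡ 315^2 = 99225 ≡ 74 (mod 377)
4^32 ≡ 74^2 = 5476 ≡ 198 (mod 377)
47 = 32 + 8 + 4 + 2 + 1 in binary powers of 2.
So 4^47 ≡ 198 · 315 · 256 · 16 · 4 ≡ 270 (mod 377).
Squaring chain: 270 → 139 → 94; never reaches −1, so base 4 is a Miller–Rabin witness that 377 is composite.

270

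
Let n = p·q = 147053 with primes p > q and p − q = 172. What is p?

479

Since p = q + 172, we have 147053 = q(q + 172), so q² + 172q − 147053 = 0.
Discriminant: 172² + 4·147053 = 29584 + 588212 = 617796; √617796 = 786.
q = (−172 + 786)/2 = 307, and p = q + 172 = 479.
Check: 307 · 479 = 147053.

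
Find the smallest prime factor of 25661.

67

25661 is odd.
Digit sum 20, not divisible by 3.
Ends in 1: not divisible by 5.
7: 25661 = 7·3665 + 6
11: 25661 = 11·2332 + 9
13: 25661 = 13·1973 + 12
17: 25661 = 17·1509 + 8
19: 25661 = 19·1350 + 11
23: 25661 = 23·1115 + 16
29: 25661 = 29·884 + 25
31: 25661 = 31·827 + 24
37: 25661 = 37·693 + 20
41: 25661 = 41·625 + 36
43: 25661 = 43·596 + 33
47: 25661 = 47·545 + 46
53: 25661 = 53·484 + 9
59: 25661 = 59·434 + 55
61: 25661 = 61·420 + 41
67: 25661 = 67·383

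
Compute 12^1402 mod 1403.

225

12^1 ≡ 12 (mod 1403)
12^2 ≡ 12^2 = 144 ≡ 144 (mod 1403)
12^4 ≡ 144^2 = 20736 ≡ 1094 (mod 1403)
12^8 ≡ 1094^2 = 1196836 ≡ 77 (mod 1403)
12^16 ≡ 77^2 = 5929 ≡ 317 (mod 1403)
12^32 ≡ 317^2 = 100489 ≡ 876 (mod 1403)
12^64 ≡ 876^2 = 767376 ≡ 1338 (mod 1403)
12^128 ≡ 1338^2 = 1790244 ≡ 16 (mod 1403)
12^256 ≡ 16^2 = 256 ≡ 256 (mod 1403)
12^512 ≡ 256^2 = 65536 ≡ 998 (mod 1403)
12^1024 ≡ 998^2 = 996004 ≡ 1277 (mod 1403)
1402 = 1024 + 256 + 64 + 32 + 16 + 8 + 2 in binary powers of 2.
So 12^1402 ≡ 1277 · 256 · 1338 · 876 · 317 · 77 · 144 ≡ 225 (mod 1403).
Since 225 ≠ 1, base 12 is a Fermat witness: 1403 is composite.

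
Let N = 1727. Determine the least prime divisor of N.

1727 is odd.
Digit sum 17, not divisible by 3.
Ends in 7: not divisible by 5.
7: 1727 = 7·246 + 5
11: 1727 = 11·157

11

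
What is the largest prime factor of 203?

203 = 7 · 29
29 is prime.
So 203 = 7 · 29; the largest prime factor is 29.

29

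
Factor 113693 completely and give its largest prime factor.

113693 = 41 · 2773
2773 = 47 · 59
59 is prime.
So 113693 = 41 · 47 · 59; the largest prime factor is 59.

59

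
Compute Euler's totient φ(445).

352

Factor: 445 = 5 · 89.
φ(445) = (5−1) · (89−1) = 4 · 88 = 352.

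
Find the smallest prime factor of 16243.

37

16243 is odd.
Digit sum 16, not divisible by 3.
Ends in 3: not divisible by 5.
7: 16243 = 7·2320 + 3
11: 16243 = 11·1476 + 7
13: 16243 = 13·1249 + 6
17: 16243 = 17·955 + 8
19: 16243 = 19·854 + 17
23: 16243 = 23·706 + 5
29: 16243 = 29·560 + 3
31: 16243 = 31·523 + 30
37: 16243 = 37·439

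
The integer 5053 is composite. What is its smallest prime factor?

5053 is odd.
Digit sum 13, not divisible by 3.
Ends in 3: not divisible by 5.
7: 5053 = 7·721 + 6
11: 5053 = 11·459 + 4
13: 5053 = 13·388 + 9
17: 5053 = 17·297 + 4
19: 5053 = 19·265 + 18
23: 5053 = 23·219 + 16
29: 5053 = 29·174 + 7
31: 5053 = 31·163

31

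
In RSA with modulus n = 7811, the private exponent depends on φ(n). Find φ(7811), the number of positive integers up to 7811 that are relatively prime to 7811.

7632

Factor: 7811 = 73 · 107.
φ(7811) = (73−1) · (107−1) = 72 · 106 = 7632.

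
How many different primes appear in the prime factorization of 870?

870 = 2 · 435
435 = 3 · 145
145 = 5 · 29
870 = 2 · 3 · 5 · 29, which has 4 distinct prime factors.

4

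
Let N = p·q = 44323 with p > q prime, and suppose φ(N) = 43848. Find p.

φ(n) = (p−1)(q−1) = n − (p+q) + 1, so p + q = 44323 − 43848 + 1 = 476.
p and q are the roots of t² − 476t + 44323 = 0.
Discriminant: 476² − 4·44323 = 226576 − 177292 = 49284; √49284 = 222.
q = (476 − 222)/2 = 127, p = (476 + 222)/2 = 349.
Check: 127 · 349 = 44323.

349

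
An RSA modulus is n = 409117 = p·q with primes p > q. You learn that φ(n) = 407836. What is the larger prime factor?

683

φ(n) = (p−1)(q−1) = n − (p+q) + 1, so p + q = 409117 − 407836 + 1 = 1282.
p and q are the roots of t² − 1282t + 409117 = 0.
Discriminant: 1282² − 4·409117 = 1643524 − 1636468 = 7056; √7056 = 84.
q = (1282 − 84)/2 = 599, p = (1282 + 84)/2 = 683.
Check: 599 · 683 = 409117.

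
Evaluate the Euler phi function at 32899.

Factor: 32899 = 167 · 197.
φ(32899) = (167−1) · (197−1) = 166 · 196 = 32536.

32536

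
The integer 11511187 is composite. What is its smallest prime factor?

83

11511187 is odd.
Digit sum 25, not divisible by 3.
Ends in 7: not divisible by 5.
7: 11511187 = 7·1644455 + 2
11: 11511187 = 11·1046471 + 6
13: 11511187 = 13·885475 + 12
17: 11511187 = 17·677128 + 11
19: 11511187 = 19·605851 + 18
23: 11511187 = 23·500486 + 9
29: 11511187 = 29·396937 + 14
31: 11511187 = 31·371328 + 19
37: 11511187 = 37·311113 + 6
41: 11511187 = 41·280760 + 27
43: 11511187 = 43·267702 + 1
47: 11511187 = 47·244918 + 41
53: 11511187 = 53·217192 + 11
59: 11511187 = 59·195104 + 51
61: 11511187 = 61·188707 + 60
67: 11511187 = 67·171808 + 51
71: 11511187 = 71·162129 + 28
73: 11511187 = 73·157687 + 36
79: 11511187 = 79·145711 + 18
83: 11511187 = 83·138689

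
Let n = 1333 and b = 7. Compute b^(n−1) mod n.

7^1 ≡ 7 (mod 1333)
7^2 ≡ 7^2 = 49 ≡ 49 (mod 1333)
7^4 ≡ 49^2 = 2401 ≡ 1068 (mod 1333)
7^8 ≡ 1068^2 = 1140624 ≡ 909 (mod 1333)
7^16 ≡ 909^2 = 826281 ≡ 1154 (mod 1333)
7^32 ≡ 1154^2 = 1331716 ≡ 49 (mod 1333)
7^64 ≡ 49^2 = 2401 ≡ 1068 (mod 1333)
7^128 ≡ 1068^2 = 1140624 ≡ 909 (mod 1333)
7^256 ≡ 909^2 = 826281 ≡ 1154 (mod 1333)
7^512 ≡ 1154^2 = 1331716 ≡ 49 (mod 1333)
7^1024 ≡ 49^2 = 2401 ≡ 1068 (mod 1333)
1332 = 1024 + 256 + 32 + 16 + 4 in binary powers of 2.
So 7^1332 ≡ 1068 · 1154 · 49 · 1154 · 1068 ≡ 388 (mod 1333).
Since 388 ≠ 1, base 7 is a Fermat witness: 1333 is composite.

388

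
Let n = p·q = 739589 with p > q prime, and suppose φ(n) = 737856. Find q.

757

φ(n) = (p−1)(q−1) = n − (p+q) + 1, so p + q = 739589 − 737856 + 1 = 1734.
p and q are the roots of t² − 1734t + 739589 = 0.
Discriminant: 1734² − 4·739589 = 3006756 − 2958356 = 48400; √48400 = 220.
q = (1734 − 220)/2 = 757, p = (1734 + 220)/2 = 977.
Check: 757 · 977 = 739589.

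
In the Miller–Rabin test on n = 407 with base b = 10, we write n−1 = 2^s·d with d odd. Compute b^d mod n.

285

407 − 1 = 406 = 2^1 · 203, so d = 203.
10^1 ≡ 10 (mod 407)
10^2 ≡ 10^2 = 100 ≡ 100 (mod 407)
10^4 ≡ 100^2 = 10000 ≡ 232 (mod 407)
10^8 ≡ 232^2 = 53824 ≡ 100 (mod 407)
10^16 ≡ 100^2 = 10000 ≡ 232 (mod 407)
10^32 ≡ 232^2 = 53824 ≡ 100 (mod 407)
10^64 ≡ 100^2 = 10000 ≡ 232 (mod 407)
10^128 ≡ 232^2 = 53824 ≡ 100 (mod 407)
203 = 128 + 64 + 8 + 2 + 1 in binary powers of 2.
So 10^203 ≡ 100 · 232 · 100 · 100 · 10 ≡ 285 (mod 407).
Squaring chain: 285; never reaches −1, so base 10 is a Miller–Rabin witness that 407 is composite.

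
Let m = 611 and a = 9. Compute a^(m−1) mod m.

9^1 ≡ 9 (mod 611)
9^2 ≡ 9^2 = 81 ≡ 81 (mod 611)
9^4 ≡ 81^2 = 6561 ≡ 451 (mod 611)
9^8 ≡ 451^2 = 203401 ≡ 549 (mod 611)
9^16 ≡ 549^2 = 301401 ≡ 178 (mod 611)
9^32 ≡ 178^2 = 31684 ≡ 523 (mod 611)
9^64 ≡ 523^2 = 273529 ≡ 412 (mod 611)
9^128 ≡ 412^2 = 169744 ≡ 497 (mod 611)
9^256 ≡ 497^2 = 247009 ≡ 165 (mod 611)
9^512 ≡ 165^2 = 27225 ≡ 341 (mod 611)
610 = 512 + 64 + 32 + 2 in binary powers of 2.
So 9^610 ≡ 341 · 412 · 523 · 81 ≡ 191 (mod 611).
Since 191 ≠ 1, base 9 is a Fermat witness: 611 is composite.

191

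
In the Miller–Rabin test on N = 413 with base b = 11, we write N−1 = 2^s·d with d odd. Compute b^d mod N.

413 − 1 = 412 = 2^2 · 103, so d = 103.
11^1 ≡ 11 (mod 413)
11^2 ≡ 11^2 = 121 ≡ 121 (mod 413)
11^4 ≡ 121^2 = 14641 ≡ 186 (mod 413)
11^8 ≡ 186^2 = 34596 ≡ 317 (mod 413)
11^16 ≡ 317^2 = 100489 ≡ 130 (mod 413)
11^32 ≡ 130^2 = 16900 ≡ 380 (mod 413)
11^64 ≡ 380^2 = 144400 ≡ 263 (mod 413)
103 = 64 + 32 + 4 + 2 + 1 in binary powers of 2.
So 11^103 ≡ 263 · 380 · 186 · 121 · 11 ≡ 165 (mod 413).
Squaring chain: 165 → 380; never reaches −1, so base 11 is a Miller–Rabin witness that 413 is composite.

165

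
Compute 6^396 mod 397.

6^1 ≡ 6 (mod 397)
6^2 ≡ 6^2 = 36 ≡ 36 (mod 397)
6^4 ≡ 36^2 = 1296 ≡ 105 (mod 397)
6^8 ≡ 105^2 = 11025 ≡ 306 (mod 397)
6^16 ≡ 306^2 = 93636 ≡ 341 (mod 397)
6^32 ≡ 341^2 = 116281 ≡ 357 (mod 397)
6^64 ≡ 357^2 = 127449 ≡ 12 (mod 397)
6^128 ≡ 12^2 = 144 ≡ 144 (mod 397)
6^256 ≡ 144^2 = 20736 ≡ 92 (mod 397)
396 = 256 + 128 + 8 + 4 in binary powers of 2.
So 6^396 ≡ 92 · 144 · 306 · 105 ≡ 1 (mod 397).
Since the result is 1, base 6 gives no evidence that 397 is composite.

1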